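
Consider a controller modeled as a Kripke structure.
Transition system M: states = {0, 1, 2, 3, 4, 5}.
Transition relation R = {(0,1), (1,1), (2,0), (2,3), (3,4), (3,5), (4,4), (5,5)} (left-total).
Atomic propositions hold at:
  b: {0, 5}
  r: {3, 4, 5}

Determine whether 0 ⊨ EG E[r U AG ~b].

No

Sat(~b) = {1, 2, 3, 4}
AG ~b: greatest fixpoint, start Z0 = {1, 2, 3, 4}, keep only states in Sat with every successor in Z. Z1 = {1, 4}; fixed.
Sat(AG ~b) = {1, 4}
E[r U AG ~b]: least fixpoint, start Z0 = Sat(AG ~b) = {1, 4}, add states in Sat(r) with some successor in Z. Z1 = {1, 3, 4}; fixed.
Sat(E[r U AG ~b]) = {1, 3, 4}
EG E[r U AG ~b]: greatest fixpoint, start Z0 = {1, 3, 4}, keep only states in Sat with some successor in Z. Already a fixed point.
Sat(EG E[r U AG ~b]) = {1, 3, 4}
0 ∉ Sat(EG E[r U AG ~b]) = {1, 3, 4}, so the formula does not hold at 0.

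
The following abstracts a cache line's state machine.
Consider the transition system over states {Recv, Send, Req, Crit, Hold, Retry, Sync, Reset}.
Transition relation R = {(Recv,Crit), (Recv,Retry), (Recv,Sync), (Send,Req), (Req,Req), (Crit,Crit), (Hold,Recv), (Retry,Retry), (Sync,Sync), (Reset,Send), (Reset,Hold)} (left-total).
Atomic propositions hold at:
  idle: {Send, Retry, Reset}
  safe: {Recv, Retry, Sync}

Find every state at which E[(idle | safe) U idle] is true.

{Recv, Send, Retry, Reset}

Sat(idle | safe) = {Recv, Send, Retry, Sync, Reset}
E[(idle | safe) U idle]: least fixpoint, start Z0 = Sat(idle) = {Send, Retry, Reset}, add states in Sat(idle | safe) with some successor in Z. Z1 = {Recv, Send, Retry, Reset}; fixed.
Sat(E[(idle | safe) U idle]) = {Recv, Send, Retry, Reset}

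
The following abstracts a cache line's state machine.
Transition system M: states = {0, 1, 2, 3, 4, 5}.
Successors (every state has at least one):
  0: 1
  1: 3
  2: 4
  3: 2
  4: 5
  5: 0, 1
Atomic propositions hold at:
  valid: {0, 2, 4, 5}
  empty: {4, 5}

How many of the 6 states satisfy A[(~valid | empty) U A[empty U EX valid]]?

Sat(~valid) = {1, 3}
Sat(~valid | empty) = {1, 3, 4, 5}
Sat(EX valid) = {s : some successor in {0, 2, 4, 5}} = {2, 3, 4, 5}
A[empty U EX valid]: least fixpoint, start Z0 = Sat(EX valid) = {2, 3, 4, 5}, add states in Sat(empty) with every successor in Z. Already a fixed point.
Sat(A[empty U EX valid]) = {2, 3, 4, 5}
A[(~valid | empty) U A[empty U EX valid]]: least fixpoint, start Z0 = Sat(A[empty U EX valid]) = {2, 3, 4, 5}, add states in Sat(~valid | empty) with every successor in Z. Z1 = {1, 2, 3, 4, 5}; fixed.
Sat(A[(~valid | empty) U A[empty U EX valid]]) = {1, 2, 3, 4, 5}
|Sat(A[(~valid | empty) U A[empty U EX valid]])| = |{1, 2, 3, 4, 5}| = 5.

5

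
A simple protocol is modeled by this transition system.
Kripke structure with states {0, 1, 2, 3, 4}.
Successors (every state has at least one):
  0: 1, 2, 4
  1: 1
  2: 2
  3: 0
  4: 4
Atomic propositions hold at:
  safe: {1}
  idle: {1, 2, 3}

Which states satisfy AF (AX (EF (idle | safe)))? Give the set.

Sat(idle | safe) = {1, 2, 3}
EF (idle | safe): least fixpoint, start Z0 = {1, 2, 3}, add states with some successor in Z. Z1 = {0, 1, 2, 3}; fixed.
Sat(EF (idle | safe)) = {0, 1, 2, 3}
Sat(AX (EF (idle | safe))) = {s : every successor in {0, 1, 2, 3}} = {1, 2, 3}
AF (AX (EF (idle | safe))): least fixpoint, start Z0 = {1, 2, 3}, add states with every successor in Z. Already a fixed point.
Sat(AF (AX (EF (idle | safe)))) = {1, 2, 3}

{1, 2, 3}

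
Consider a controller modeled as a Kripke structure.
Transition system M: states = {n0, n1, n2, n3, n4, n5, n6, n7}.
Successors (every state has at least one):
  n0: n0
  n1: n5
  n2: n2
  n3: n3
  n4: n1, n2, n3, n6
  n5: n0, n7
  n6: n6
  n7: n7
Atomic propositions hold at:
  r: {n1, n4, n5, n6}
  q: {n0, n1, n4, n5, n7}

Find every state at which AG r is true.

{n6}

AG r: greatest fixpoint, start Z0 = {n1, n4, n5, n6}, keep only states in Sat with every successor in Z. Z1 = {n1, n6}; Z2 = {n6}; fixed.
Sat(AG r) = {n6}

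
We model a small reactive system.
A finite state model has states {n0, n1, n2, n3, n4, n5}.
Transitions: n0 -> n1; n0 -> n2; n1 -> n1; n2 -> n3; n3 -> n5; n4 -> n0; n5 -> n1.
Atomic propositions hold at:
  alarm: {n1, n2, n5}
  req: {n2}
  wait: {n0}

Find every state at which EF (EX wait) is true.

{n4}

Sat(EX wait) = {s : some successor in {n0}} = {n4}
EF (EX wait): least fixpoint, start Z0 = {n4}, add states with some successor in Z. Already a fixed point.
Sat(EF (EX wait)) = {n4}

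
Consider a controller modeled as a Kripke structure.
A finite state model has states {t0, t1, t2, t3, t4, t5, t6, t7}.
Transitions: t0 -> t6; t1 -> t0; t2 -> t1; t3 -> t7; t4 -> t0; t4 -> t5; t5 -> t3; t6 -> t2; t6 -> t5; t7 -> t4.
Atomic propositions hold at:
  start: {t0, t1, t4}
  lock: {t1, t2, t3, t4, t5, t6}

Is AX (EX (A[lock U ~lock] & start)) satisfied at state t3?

Yes

Sat(~lock) = {t0, t7}
A[lock U ~lock]: least fixpoint, start Z0 = Sat(~lock) = {t0, t7}, add states in Sat(lock) with every successor in Z. Z1 = {t0, t1, t3, t7}; Z2 = {t0, t1, t2, t3, t5, t7}; Z3 = {t0, t1, t2, t3, t4, t5, t6, t7}; fixed.
Sat(A[lock U ~lock]) = {t0, t1, t2, t3, t4, t5, t6, t7}
Sat(A[lock U ~lock] & start) = {t0, t1, t4}
Sat(EX (A[lock U ~lock] & start)) = {s : some successor in {t0, t1, t4}} = {t1, t2, t4, t7}
Sat(AX (EX (A[lock U ~lock] & start))) = {s : every successor in {t1, t2, t4, t7}} = {t2, t3, t7}
t3 ∈ Sat(AX (EX (A[lock U ~lock] & start))) = {t2, t3, t7}, so the formula holds at t3.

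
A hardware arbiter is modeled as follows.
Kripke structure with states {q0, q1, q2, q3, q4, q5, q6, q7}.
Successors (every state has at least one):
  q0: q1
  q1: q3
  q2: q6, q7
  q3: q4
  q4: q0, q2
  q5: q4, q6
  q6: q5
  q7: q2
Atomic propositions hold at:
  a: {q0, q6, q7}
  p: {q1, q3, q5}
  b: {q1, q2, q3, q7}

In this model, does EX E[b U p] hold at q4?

No

E[b U p]: least fixpoint, start Z0 = Sat(p) = {q1, q3, q5}, add states in Sat(b) with some successor in Z. Already a fixed point.
Sat(E[b U p]) = {q1, q3, q5}
Sat(EX E[b U p]) = {s : some successor in {q1, q3, q5}} = {q0, q1, q6}
q4 ∉ Sat(EX E[b U p]) = {q0, q1, q6}, so the formula does not hold at q4.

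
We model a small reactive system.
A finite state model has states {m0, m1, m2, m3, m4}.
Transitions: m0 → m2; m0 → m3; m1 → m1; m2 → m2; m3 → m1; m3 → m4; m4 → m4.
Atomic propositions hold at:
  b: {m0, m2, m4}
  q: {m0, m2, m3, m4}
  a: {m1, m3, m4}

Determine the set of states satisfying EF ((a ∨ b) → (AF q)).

Sat(a ∨ b) = {m0, m1, m2, m3, m4}
AF q: least fixpoint, start Z0 = {m0, m2, m3, m4}, add states with every successor in Z. Already a fixed point.
Sat(AF q) = {m0, m2, m3, m4}
Sat((a ∨ b) → (AF q)) = {m0, m2, m3, m4}
EF ((a ∨ b) → (AF q)): least fixpoint, start Z0 = {m0, m2, m3, m4}, add states with some successor in Z. Already a fixed point.
Sat(EF ((a ∨ b) → (AF q))) = {m0, m2, m3, m4}

{m0, m2, m3, m4}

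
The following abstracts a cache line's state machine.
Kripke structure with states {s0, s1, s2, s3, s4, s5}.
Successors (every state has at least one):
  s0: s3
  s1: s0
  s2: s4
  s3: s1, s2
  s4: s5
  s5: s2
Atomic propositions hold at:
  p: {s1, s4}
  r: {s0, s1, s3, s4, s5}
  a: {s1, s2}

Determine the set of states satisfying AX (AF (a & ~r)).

Sat(~r) = {s2}
Sat(a & ~r) = {s2}
AF (a & ~r): least fixpoint, start Z0 = {s2}, add states with every successor in Z. Z1 = {s2, s5}; Z2 = {s2, s4, s5}; fixed.
Sat(AF (a & ~r)) = {s2, s4, s5}
Sat(AX (AF (a & ~r))) = {s : every successor in {s2, s4, s5}} = {s2, s4, s5}

{s2, s4, s5}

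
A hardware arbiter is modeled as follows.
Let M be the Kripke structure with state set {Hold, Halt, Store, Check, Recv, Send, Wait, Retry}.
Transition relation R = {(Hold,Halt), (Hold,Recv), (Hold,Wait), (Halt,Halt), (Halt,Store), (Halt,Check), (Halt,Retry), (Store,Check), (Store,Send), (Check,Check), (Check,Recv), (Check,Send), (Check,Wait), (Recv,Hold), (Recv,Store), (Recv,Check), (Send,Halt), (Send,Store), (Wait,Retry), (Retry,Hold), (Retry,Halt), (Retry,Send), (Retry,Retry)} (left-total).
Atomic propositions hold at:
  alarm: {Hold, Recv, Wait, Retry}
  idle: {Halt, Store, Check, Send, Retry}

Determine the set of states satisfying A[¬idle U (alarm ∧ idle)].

Sat(¬idle) = {Hold, Recv, Wait}
Sat(alarm ∧ idle) = {Retry}
A[¬idle U (alarm ∧ idle)]: least fixpoint, start Z0 = Sat((alarm ∧ idle)) = {Retry}, add states in Sat(¬idle) with every successor in Z. Z1 = {Wait, Retry}; fixed.
Sat(A[¬idle U (alarm ∧ idle)]) = {Wait, Retry}

{Wait, Retry}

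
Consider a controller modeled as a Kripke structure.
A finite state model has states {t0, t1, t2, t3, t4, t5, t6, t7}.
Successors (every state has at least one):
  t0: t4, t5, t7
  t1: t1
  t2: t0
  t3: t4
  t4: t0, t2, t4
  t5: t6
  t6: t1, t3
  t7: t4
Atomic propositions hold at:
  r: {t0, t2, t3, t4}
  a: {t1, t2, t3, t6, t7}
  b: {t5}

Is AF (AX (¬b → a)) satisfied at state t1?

Yes

Sat(¬b) = {t0, t1, t2, t3, t4, t6, t7}
Sat(¬b → a) = {t1, t2, t3, t5, t6, t7}
Sat(AX (¬b → a)) = {s : every successor in {t1, t2, t3, t5, t6, t7}} = {t1, t5, t6}
AF (AX (¬b → a)): least fixpoint, start Z0 = {t1, t5, t6}, add states with every successor in Z. Already a fixed point.
Sat(AF (AX (¬b → a))) = {t1, t5, t6}
t1 ∈ Sat(AF (AX (¬b → a))) = {t1, t5, t6}, so the formula holds at t1.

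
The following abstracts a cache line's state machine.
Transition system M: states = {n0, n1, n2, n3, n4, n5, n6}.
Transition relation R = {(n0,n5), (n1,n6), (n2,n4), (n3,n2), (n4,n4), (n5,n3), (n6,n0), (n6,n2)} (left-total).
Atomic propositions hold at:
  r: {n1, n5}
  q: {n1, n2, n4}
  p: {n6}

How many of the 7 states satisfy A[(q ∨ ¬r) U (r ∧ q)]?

Sat(¬r) = {n0, n2, n3, n4, n6}
Sat(q ∨ ¬r) = {n0, n1, n2, n3, n4, n6}
Sat(r ∧ q) = {n1}
A[(q ∨ ¬r) U (r ∧ q)]: least fixpoint, start Z0 = Sat((r ∧ q)) = {n1}, add states in Sat(q ∨ ¬r) with every successor in Z. Already a fixed point.
Sat(A[(q ∨ ¬r) U (r ∧ q)]) = {n1}
|Sat(A[(q ∨ ¬r) U (r ∧ q)])| = |{n1}| = 1.

1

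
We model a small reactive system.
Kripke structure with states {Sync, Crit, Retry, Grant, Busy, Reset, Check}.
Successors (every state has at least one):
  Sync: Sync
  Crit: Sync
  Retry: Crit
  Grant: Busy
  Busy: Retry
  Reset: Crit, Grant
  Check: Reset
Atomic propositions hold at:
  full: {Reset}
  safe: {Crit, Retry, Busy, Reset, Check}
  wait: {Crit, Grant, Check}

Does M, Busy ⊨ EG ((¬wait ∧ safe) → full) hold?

No

Sat(¬wait) = {Sync, Retry, Busy, Reset}
Sat(¬wait ∧ safe) = {Retry, Busy, Reset}
Sat((¬wait ∧ safe) → full) = {Sync, Crit, Grant, Reset, Check}
EG ((¬wait ∧ safe) → full): greatest fixpoint, start Z0 = {Sync, Crit, Grant, Reset, Check}, keep only states in Sat with some successor in Z. Z1 = {Sync, Crit, Reset, Check}; fixed.
Sat(EG ((¬wait ∧ safe) → full)) = {Sync, Crit, Reset, Check}
Busy ∉ Sat(EG ((¬wait ∧ safe) → full)) = {Sync, Crit, Reset, Check}, so the formula does not hold at Busy.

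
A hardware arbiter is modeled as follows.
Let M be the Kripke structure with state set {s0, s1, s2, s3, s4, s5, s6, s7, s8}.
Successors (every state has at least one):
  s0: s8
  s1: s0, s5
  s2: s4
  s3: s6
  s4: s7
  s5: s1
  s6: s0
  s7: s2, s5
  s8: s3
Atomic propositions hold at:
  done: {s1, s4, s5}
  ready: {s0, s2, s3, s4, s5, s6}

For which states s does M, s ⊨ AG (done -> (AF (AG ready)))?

AG ready: greatest fixpoint, start Z0 = {s0, s2, s3, s4, s5, s6}, keep only states in Sat with every successor in Z. Z1 = {s2, s3, s6}; Z2 = {s3}; Z3 = ∅; fixed.
Sat(AG ready) = ∅
AF (AG ready): least fixpoint, start Z0 = ∅, add states with every successor in Z. Already a fixed point.
Sat(AF (AG ready)) = ∅
Sat(done -> (AF (AG ready))) = {s0, s2, s3, s6, s7, s8}
AG (done -> (AF (AG ready))): greatest fixpoint, start Z0 = {s0, s2, s3, s6, s7, s8}, keep only states in Sat with every successor in Z. Z1 = {s0, s3, s6, s8}; fixed.
Sat(AG (done -> (AF (AG ready)))) = {s0, s3, s6, s8}

{s0, s3, s6, s8}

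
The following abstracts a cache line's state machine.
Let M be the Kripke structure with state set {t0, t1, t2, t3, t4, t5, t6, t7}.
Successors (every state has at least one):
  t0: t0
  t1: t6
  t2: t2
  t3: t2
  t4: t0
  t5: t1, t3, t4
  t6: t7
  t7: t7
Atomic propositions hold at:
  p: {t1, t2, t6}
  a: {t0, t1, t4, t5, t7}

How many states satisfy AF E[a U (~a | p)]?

Sat(~a) = {t2, t3, t6}
Sat(~a | p) = {t1, t2, t3, t6}
E[a U (~a | p)]: least fixpoint, start Z0 = Sat((~a | p)) = {t1, t2, t3, t6}, add states in Sat(a) with some successor in Z. Z1 = {t1, t2, t3, t5, t6}; fixed.
Sat(E[a U (~a | p)]) = {t1, t2, t3, t5, t6}
AF E[a U (~a | p)]: least fixpoint, start Z0 = {t1, t2, t3, t5, t6}, add states with every successor in Z. Already a fixed point.
Sat(AF E[a U (~a | p)]) = {t1, t2, t3, t5, t6}
|Sat(AF E[a U (~a | p)])| = |{t1, t2, t3, t5, t6}| = 5.

5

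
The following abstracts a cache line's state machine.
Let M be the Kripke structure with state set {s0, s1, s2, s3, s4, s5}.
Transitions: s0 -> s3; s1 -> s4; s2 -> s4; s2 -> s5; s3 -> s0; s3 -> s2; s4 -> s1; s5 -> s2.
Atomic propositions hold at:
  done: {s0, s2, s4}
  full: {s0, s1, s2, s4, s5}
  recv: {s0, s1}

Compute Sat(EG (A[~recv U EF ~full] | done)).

Sat(~recv) = {s2, s3, s4, s5}
Sat(~full) = {s3}
EF ~full: least fixpoint, start Z0 = {s3}, add states with some successor in Z. Z1 = {s0, s3}; fixed.
Sat(EF ~full) = {s0, s3}
A[~recv U EF ~full]: least fixpoint, start Z0 = Sat(EF ~full) = {s0, s3}, add states in Sat(~recv) with every successor in Z. Already a fixed point.
Sat(A[~recv U EF ~full]) = {s0, s3}
Sat(A[~recv U EF ~full] | done) = {s0, s2, s3, s4}
EG (A[~recv U EF ~full] | done): greatest fixpoint, start Z0 = {s0, s2, s3, s4}, keep only states in Sat with some successor in Z. Z1 = {s0, s2, s3}; Z2 = {s0, s3}; fixed.
Sat(EG (A[~recv U EF ~full] | done)) = {s0, s3}

{s0, s3}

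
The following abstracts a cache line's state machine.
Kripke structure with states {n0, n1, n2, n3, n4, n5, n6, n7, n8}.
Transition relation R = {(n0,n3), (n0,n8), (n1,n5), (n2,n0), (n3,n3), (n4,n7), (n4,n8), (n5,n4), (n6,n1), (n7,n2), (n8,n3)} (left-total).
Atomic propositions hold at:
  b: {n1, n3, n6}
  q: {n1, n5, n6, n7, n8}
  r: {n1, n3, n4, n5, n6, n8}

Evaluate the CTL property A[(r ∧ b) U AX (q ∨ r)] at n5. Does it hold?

Sat(r ∧ b) = {n1, n3, n6}
Sat(q ∨ r) = {n1, n3, n4, n5, n6, n7, n8}
Sat(AX (q ∨ r)) = {s : every successor in {n1, n3, n4, n5, n6, n7, n8}} = {n0, n1, n3, n4, n5, n6, n8}
A[(r ∧ b) U AX (q ∨ r)]: least fixpoint, start Z0 = Sat(AX (q ∨ r)) = {n0, n1, n3, n4, n5, n6, n8}, add states in Sat(r ∧ b) with every successor in Z. Already a fixed point.
Sat(A[(r ∧ b) U AX (q ∨ r)]) = {n0, n1, n3, n4, n5, n6, n8}
n5 ∈ Sat(A[(r ∧ b) U AX (q ∨ r)]) = {n0, n1, n3, n4, n5, n6, n8}, so the formula holds at n5.

Yes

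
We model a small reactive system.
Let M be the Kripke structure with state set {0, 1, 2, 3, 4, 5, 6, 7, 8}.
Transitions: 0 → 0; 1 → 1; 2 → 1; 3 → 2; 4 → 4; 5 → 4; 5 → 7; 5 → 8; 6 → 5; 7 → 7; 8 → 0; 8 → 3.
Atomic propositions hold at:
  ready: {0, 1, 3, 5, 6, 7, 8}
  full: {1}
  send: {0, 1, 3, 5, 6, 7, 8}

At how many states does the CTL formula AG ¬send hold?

Sat(¬send) = {2, 4}
AG ¬send: greatest fixpoint, start Z0 = {2, 4}, keep only states in Sat with every successor in Z. Z1 = {4}; fixed.
Sat(AG ¬send) = {4}
|Sat(AG ¬send)| = |{4}| = 1.

1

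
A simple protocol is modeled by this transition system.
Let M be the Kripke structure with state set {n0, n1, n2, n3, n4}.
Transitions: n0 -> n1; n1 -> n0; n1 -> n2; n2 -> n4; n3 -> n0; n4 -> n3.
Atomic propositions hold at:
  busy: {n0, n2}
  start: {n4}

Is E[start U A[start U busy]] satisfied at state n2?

A[start U busy]: least fixpoint, start Z0 = Sat(busy) = {n0, n2}, add states in Sat(start) with every successor in Z. Already a fixed point.
Sat(A[start U busy]) = {n0, n2}
E[start U A[start U busy]]: least fixpoint, start Z0 = Sat(A[start U busy]) = {n0, n2}, add states in Sat(start) with some successor in Z. Already a fixed point.
Sat(E[start U A[start U busy]]) = {n0, n2}
n2 ∈ Sat(E[start U A[start U busy]]) = {n0, n2}, so the formula holds at n2.

Yes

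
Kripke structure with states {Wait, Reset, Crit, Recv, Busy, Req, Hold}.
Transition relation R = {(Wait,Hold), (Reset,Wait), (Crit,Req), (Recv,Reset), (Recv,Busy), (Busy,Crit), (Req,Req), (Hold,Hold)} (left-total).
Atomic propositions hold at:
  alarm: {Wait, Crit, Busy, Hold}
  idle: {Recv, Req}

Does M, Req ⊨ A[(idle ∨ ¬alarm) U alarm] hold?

No

Sat(¬alarm) = {Reset, Recv, Req}
Sat(idle ∨ ¬alarm) = {Reset, Recv, Req}
A[(idle ∨ ¬alarm) U alarm]: least fixpoint, start Z0 = Sat(alarm) = {Wait, Crit, Busy, Hold}, add states in Sat(idle ∨ ¬alarm) with every successor in Z. Z1 = {Wait, Reset, Crit, Busy, Hold}; Z2 = {Wait, Reset, Crit, Recv, Busy, Hold}; fixed.
Sat(A[(idle ∨ ¬alarm) U alarm]) = {Wait, Reset, Crit, Recv, Busy, Hold}
Req ∉ Sat(A[(idle ∨ ¬alarm) U alarm]) = {Wait, Reset, Crit, Recv, Busy, Hold}, so the formula does not hold at Req.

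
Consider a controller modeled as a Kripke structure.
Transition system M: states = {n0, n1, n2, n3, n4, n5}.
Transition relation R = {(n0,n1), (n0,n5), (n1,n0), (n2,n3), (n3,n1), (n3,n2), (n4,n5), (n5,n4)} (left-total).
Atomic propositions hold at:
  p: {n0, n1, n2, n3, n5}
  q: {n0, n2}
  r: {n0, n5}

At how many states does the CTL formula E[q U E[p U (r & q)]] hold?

4

Sat(r & q) = {n0}
E[p U (r & q)]: least fixpoint, start Z0 = Sat((r & q)) = {n0}, add states in Sat(p) with some successor in Z. Z1 = {n0, n1}; Z2 = {n0, n1, n3}; Z3 = {n0, n1, n2, n3}; fixed.
Sat(E[p U (r & q)]) = {n0, n1, n2, n3}
E[q U E[p U (r & q)]]: least fixpoint, start Z0 = Sat(E[p U (r & q)]) = {n0, n1, n2, n3}, add states in Sat(q) with some successor in Z. Already a fixed point.
Sat(E[q U E[p U (r & q)]]) = {n0, n1, n2, n3}
|Sat(E[q U E[p U (r & q)]])| = |{n0, n1, n2, n3}| = 4.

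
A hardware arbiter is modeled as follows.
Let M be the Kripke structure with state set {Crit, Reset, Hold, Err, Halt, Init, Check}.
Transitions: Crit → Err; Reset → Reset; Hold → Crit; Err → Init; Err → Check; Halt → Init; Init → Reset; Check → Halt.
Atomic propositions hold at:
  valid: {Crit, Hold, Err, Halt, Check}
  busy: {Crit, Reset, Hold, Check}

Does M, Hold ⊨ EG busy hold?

EG busy: greatest fixpoint, start Z0 = {Crit, Reset, Hold, Check}, keep only states in Sat with some successor in Z. Z1 = {Reset, Hold}; Z2 = {Reset}; fixed.
Sat(EG busy) = {Reset}
Hold ∉ Sat(EG busy) = {Reset}, so the formula does not hold at Hold.

No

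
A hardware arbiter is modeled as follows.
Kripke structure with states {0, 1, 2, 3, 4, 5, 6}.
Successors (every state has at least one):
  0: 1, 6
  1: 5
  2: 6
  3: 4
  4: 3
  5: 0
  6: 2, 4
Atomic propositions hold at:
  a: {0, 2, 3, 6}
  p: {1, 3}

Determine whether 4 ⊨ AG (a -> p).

Yes

Sat(a -> p) = {1, 3, 4, 5}
AG (a -> p): greatest fixpoint, start Z0 = {1, 3, 4, 5}, keep only states in Sat with every successor in Z. Z1 = {1, 3, 4}; Z2 = {3, 4}; fixed.
Sat(AG (a -> p)) = {3, 4}
4 ∈ Sat(AG (a -> p)) = {3, 4}, so the formula holds at 4.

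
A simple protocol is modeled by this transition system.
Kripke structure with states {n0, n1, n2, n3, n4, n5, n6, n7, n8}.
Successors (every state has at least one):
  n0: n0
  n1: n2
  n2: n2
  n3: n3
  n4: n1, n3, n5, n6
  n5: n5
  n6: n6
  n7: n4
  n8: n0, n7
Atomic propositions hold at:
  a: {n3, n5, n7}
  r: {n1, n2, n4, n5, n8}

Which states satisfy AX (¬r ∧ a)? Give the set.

Sat(¬r) = {n0, n3, n6, n7}
Sat(¬r ∧ a) = {n3, n7}
Sat(AX (¬r ∧ a)) = {s : every successor in {n3, n7}} = {n3}

{n3}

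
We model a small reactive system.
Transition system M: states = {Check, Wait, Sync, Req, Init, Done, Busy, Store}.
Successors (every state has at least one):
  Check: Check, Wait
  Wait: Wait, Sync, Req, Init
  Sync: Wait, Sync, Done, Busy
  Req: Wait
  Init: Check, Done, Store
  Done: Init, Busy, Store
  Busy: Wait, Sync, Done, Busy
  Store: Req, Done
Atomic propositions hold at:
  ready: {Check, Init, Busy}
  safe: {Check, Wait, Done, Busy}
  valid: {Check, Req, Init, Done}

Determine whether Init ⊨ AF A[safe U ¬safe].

Sat(¬safe) = {Sync, Req, Init, Store}
A[safe U ¬safe]: least fixpoint, start Z0 = Sat(¬safe) = {Sync, Req, Init, Store}, add states in Sat(safe) with every successor in Z. Already a fixed point.
Sat(A[safe U ¬safe]) = {Sync, Req, Init, Store}
AF A[safe U ¬safe]: least fixpoint, start Z0 = {Sync, Req, Init, Store}, add states with every successor in Z. Already a fixed point.
Sat(AF A[safe U ¬safe]) = {Sync, Req, Init, Store}
Init ∈ Sat(AF A[safe U ¬safe]) = {Sync, Req, Init, Store}, so the formula holds at Init.

Yes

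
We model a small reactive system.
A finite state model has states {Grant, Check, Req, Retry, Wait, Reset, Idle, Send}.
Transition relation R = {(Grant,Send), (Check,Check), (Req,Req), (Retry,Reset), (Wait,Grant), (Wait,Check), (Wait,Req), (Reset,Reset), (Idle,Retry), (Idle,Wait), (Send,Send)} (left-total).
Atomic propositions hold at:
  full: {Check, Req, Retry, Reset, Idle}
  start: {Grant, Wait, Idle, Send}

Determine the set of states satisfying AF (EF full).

{Check, Req, Retry, Wait, Reset, Idle}

EF full: least fixpoint, start Z0 = {Check, Req, Retry, Reset, Idle}, add states with some successor in Z. Z1 = {Check, Req, Retry, Wait, Reset, Idle}; fixed.
Sat(EF full) = {Check, Req, Retry, Wait, Reset, Idle}
AF (EF full): least fixpoint, start Z0 = {Check, Req, Retry, Wait, Reset, Idle}, add states with every successor in Z. Already a fixed point.
Sat(AF (EF full)) = {Check, Req, Retry, Wait, Reset, Idle}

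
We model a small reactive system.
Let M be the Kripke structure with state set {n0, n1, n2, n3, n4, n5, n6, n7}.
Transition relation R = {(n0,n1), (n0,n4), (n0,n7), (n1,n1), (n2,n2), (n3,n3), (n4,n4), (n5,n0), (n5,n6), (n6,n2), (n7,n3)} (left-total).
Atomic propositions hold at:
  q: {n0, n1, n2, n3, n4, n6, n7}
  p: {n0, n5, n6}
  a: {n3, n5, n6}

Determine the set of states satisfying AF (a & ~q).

Sat(~q) = {n5}
Sat(a & ~q) = {n5}
AF (a & ~q): least fixpoint, start Z0 = {n5}, add states with every successor in Z. Already a fixed point.
Sat(AF (a & ~q)) = {n5}

{n5}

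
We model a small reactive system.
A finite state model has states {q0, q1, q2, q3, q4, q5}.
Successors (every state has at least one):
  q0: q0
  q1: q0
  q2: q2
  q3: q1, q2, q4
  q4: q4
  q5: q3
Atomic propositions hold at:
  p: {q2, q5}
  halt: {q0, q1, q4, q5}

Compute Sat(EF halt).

{q0, q1, q3, q4, q5}

EF halt: least fixpoint, start Z0 = {q0, q1, q4, q5}, add states with some successor in Z. Z1 = {q0, q1, q3, q4, q5}; fixed.
Sat(EF halt) = {q0, q1, q3, q4, q5}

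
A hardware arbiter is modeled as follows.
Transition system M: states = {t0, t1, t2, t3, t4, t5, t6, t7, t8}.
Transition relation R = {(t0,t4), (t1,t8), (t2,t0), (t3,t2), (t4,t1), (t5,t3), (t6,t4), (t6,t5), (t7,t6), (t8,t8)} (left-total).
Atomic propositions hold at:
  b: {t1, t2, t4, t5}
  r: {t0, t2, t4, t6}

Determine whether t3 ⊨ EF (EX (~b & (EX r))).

Sat(~b) = {t0, t3, t6, t7, t8}
Sat(EX r) = {s : some successor in {t0, t2, t4, t6}} = {t0, t2, t3, t6, t7}
Sat(~b & (EX r)) = {t0, t3, t6, t7}
Sat(EX (~b & (EX r))) = {s : some successor in {t0, t3, t6, t7}} = {t2, t5, t7}
EF (EX (~b & (EX r))): least fixpoint, start Z0 = {t2, t5, t7}, add states with some successor in Z. Z1 = {t2, t3, t5, t6, t7}; fixed.
Sat(EF (EX (~b & (EX r)))) = {t2, t3, t5, t6, t7}
t3 ∈ Sat(EF (EX (~b & (EX r)))) = {t2, t3, t5, t6, t7}, so the formula holds at t3.

Yes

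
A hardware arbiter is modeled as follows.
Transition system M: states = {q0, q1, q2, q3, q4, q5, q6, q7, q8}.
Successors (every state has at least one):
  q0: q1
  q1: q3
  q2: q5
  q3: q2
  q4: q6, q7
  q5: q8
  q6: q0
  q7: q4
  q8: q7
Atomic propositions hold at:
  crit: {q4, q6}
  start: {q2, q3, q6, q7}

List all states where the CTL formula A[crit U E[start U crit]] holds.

E[start U crit]: least fixpoint, start Z0 = Sat(crit) = {q4, q6}, add states in Sat(start) with some successor in Z. Z1 = {q4, q6, q7}; fixed.
Sat(E[start U crit]) = {q4, q6, q7}
A[crit U E[start U crit]]: least fixpoint, start Z0 = Sat(E[start U crit]) = {q4, q6, q7}, add states in Sat(crit) with every successor in Z. Already a fixed point.
Sat(A[crit U E[start U crit]]) = {q4, q6, q7}

{q4, q6, q7}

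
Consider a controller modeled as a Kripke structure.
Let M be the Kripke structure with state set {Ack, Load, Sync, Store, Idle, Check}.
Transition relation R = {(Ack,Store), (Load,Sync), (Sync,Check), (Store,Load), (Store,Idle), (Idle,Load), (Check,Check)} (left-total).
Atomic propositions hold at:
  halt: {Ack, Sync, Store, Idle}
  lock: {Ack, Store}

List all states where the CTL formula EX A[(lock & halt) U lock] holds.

Sat(lock & halt) = {Ack, Store}
A[(lock & halt) U lock]: least fixpoint, start Z0 = Sat(lock) = {Ack, Store}, add states in Sat(lock & halt) with every successor in Z. Already a fixed point.
Sat(A[(lock & halt) U lock]) = {Ack, Store}
Sat(EX A[(lock & halt) U lock]) = {s : some successor in {Ack, Store}} = {Ack}

{Ack}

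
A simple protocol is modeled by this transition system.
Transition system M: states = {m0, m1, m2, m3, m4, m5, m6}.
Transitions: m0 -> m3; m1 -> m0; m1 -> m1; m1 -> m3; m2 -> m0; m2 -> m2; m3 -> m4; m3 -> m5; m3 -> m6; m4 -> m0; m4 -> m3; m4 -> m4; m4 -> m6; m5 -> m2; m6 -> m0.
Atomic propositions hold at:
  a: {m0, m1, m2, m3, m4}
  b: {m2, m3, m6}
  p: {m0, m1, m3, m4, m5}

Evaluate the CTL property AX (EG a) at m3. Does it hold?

EG a: greatest fixpoint, start Z0 = {m0, m1, m2, m3, m4}, keep only states in Sat with some successor in Z. Already a fixed point.
Sat(EG a) = {m0, m1, m2, m3, m4}
Sat(AX (EG a)) = {s : every successor in {m0, m1, m2, m3, m4}} = {m0, m1, m2, m5, m6}
m3 ∉ Sat(AX (EG a)) = {m0, m1, m2, m5, m6}, so the formula does not hold at m3.

No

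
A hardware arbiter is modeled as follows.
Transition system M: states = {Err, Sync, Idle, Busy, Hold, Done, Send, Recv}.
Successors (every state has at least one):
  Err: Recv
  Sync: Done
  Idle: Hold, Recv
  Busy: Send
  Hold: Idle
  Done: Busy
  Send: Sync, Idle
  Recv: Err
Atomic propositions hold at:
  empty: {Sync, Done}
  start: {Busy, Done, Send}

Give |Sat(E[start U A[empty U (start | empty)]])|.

Sat(start | empty) = {Sync, Busy, Done, Send}
A[empty U (start | empty)]: least fixpoint, start Z0 = Sat((start | empty)) = {Sync, Busy, Done, Send}, add states in Sat(empty) with every successor in Z. Already a fixed point.
Sat(A[empty U (start | empty)]) = {Sync, Busy, Done, Send}
E[start U A[empty U (start | empty)]]: least fixpoint, start Z0 = Sat(A[empty U (start | empty)]) = {Sync, Busy, Done, Send}, add states in Sat(start) with some successor in Z. Already a fixed point.
Sat(E[start U A[empty U (start | empty)]]) = {Sync, Busy, Done, Send}
|Sat(E[start U A[empty U (start | empty)]])| = |{Sync, Busy, Done, Send}| = 4.

4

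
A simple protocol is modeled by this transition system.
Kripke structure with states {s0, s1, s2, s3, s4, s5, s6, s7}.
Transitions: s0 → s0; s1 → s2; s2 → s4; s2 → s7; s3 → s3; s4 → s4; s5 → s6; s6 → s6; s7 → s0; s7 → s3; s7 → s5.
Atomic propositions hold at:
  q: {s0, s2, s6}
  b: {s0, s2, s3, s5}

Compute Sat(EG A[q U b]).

{s0, s3}

A[q U b]: least fixpoint, start Z0 = Sat(b) = {s0, s2, s3, s5}, add states in Sat(q) with every successor in Z. Already a fixed point.
Sat(A[q U b]) = {s0, s2, s3, s5}
EG A[q U b]: greatest fixpoint, start Z0 = {s0, s2, s3, s5}, keep only states in Sat with some successor in Z. Z1 = {s0, s3}; fixed.
Sat(EG A[q U b]) = {s0, s3}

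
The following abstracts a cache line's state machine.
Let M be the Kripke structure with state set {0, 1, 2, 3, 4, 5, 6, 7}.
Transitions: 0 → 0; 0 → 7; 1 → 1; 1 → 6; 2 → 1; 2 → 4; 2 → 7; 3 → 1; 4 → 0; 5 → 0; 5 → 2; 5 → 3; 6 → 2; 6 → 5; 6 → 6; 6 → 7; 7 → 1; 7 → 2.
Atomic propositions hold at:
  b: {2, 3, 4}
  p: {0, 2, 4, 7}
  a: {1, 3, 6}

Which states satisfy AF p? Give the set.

{0, 2, 4, 7}

AF p: least fixpoint, start Z0 = {0, 2, 4, 7}, add states with every successor in Z. Already a fixed point.
Sat(AF p) = {0, 2, 4, 7}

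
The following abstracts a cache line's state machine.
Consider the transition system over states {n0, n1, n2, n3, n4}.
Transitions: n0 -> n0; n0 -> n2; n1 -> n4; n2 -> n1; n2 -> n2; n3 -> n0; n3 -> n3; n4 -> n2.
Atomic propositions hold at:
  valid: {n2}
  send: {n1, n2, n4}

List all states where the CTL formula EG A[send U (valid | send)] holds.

Sat(valid | send) = {n1, n2, n4}
A[send U (valid | send)]: least fixpoint, start Z0 = Sat((valid | send)) = {n1, n2, n4}, add states in Sat(send) with every successor in Z. Already a fixed point.
Sat(A[send U (valid | send)]) = {n1, n2, n4}
EG A[send U (valid | send)]: greatest fixpoint, start Z0 = {n1, n2, n4}, keep only states in Sat with some successor in Z. Already a fixed point.
Sat(EG A[send U (valid | send)]) = {n1, n2, n4}

{n1, n2, n4}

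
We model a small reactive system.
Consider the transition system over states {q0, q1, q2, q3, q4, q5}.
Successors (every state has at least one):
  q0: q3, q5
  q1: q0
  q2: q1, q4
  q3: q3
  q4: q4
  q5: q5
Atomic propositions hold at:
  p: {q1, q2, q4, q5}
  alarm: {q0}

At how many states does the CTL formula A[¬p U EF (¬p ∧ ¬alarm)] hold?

4

Sat(¬p) = {q0, q3}
Sat(¬alarm) = {q1, q2, q3, q4, q5}
Sat(¬p ∧ ¬alarm) = {q3}
EF (¬p ∧ ¬alarm): least fixpoint, start Z0 = {q3}, add states with some successor in Z. Z1 = {q0, q3}; Z2 = {q0, q1, q3}; Z3 = {q0, q1, q2, q3}; fixed.
Sat(EF (¬p ∧ ¬alarm)) = {q0, q1, q2, q3}
A[¬p U EF (¬p ∧ ¬alarm)]: least fixpoint, start Z0 = Sat(EF (¬p ∧ ¬alarm)) = {q0, q1, q2, q3}, add states in Sat(¬p) with every successor in Z. Already a fixed point.
Sat(A[¬p U EF (¬p ∧ ¬alarm)]) = {q0, q1, q2, q3}
|Sat(A[¬p U EF (¬p ∧ ¬alarm)])| = |{q0, q1, q2, q3}| = 4.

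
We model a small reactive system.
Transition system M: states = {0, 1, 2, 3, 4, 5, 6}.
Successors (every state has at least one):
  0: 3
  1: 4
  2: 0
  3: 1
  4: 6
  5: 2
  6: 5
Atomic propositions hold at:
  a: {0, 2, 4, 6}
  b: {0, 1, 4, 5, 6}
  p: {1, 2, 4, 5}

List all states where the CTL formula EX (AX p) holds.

Sat(AX p) = {s : every successor in {1, 2, 4, 5}} = {1, 3, 5, 6}
Sat(EX (AX p)) = {s : some successor in {1, 3, 5, 6}} = {0, 3, 4, 6}

{0, 3, 4, 6}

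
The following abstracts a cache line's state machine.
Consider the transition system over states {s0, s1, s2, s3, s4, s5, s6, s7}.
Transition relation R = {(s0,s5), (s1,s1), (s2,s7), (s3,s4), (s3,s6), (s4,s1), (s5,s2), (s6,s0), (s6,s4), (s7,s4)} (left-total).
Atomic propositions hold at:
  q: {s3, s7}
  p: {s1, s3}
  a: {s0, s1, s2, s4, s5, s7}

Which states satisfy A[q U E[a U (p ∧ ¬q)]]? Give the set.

Sat(¬q) = {s0, s1, s2, s4, s5, s6}
Sat(p ∧ ¬q) = {s1}
E[a U (p ∧ ¬q)]: least fixpoint, start Z0 = Sat((p ∧ ¬q)) = {s1}, add states in Sat(a) with some successor in Z. Z1 = {s1, s4}; Z2 = {s1, s4, s7}; Z3 = {s1, s2, s4, s7}; Z4 = {s1, s2, s4, s5, s7}; Z5 = {s0, s1, s2, s4, s5, s7}; fixed.
Sat(E[a U (p ∧ ¬q)]) = {s0, s1, s2, s4, s5, s7}
A[q U E[a U (p ∧ ¬q)]]: least fixpoint, start Z0 = Sat(E[a U (p ∧ ¬q)]) = {s0, s1, s2, s4, s5, s7}, add states in Sat(q) with every successor in Z. Already a fixed point.
Sat(A[q U E[a U (p ∧ ¬q)]]) = {s0, s1, s2, s4, s5, s7}

{s0, s1, s2, s4, s5, s7}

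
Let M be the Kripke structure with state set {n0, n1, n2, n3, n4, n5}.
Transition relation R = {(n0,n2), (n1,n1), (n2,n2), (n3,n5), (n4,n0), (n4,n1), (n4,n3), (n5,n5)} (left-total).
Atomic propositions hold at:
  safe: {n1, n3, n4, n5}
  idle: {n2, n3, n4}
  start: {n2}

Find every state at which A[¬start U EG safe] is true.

{n1, n3, n4, n5}

Sat(¬start) = {n0, n1, n3, n4, n5}
EG safe: greatest fixpoint, start Z0 = {n1, n3, n4, n5}, keep only states in Sat with some successor in Z. Already a fixed point.
Sat(EG safe) = {n1, n3, n4, n5}
A[¬start U EG safe]: least fixpoint, start Z0 = Sat(EG safe) = {n1, n3, n4, n5}, add states in Sat(¬start) with every successor in Z. Already a fixed point.
Sat(A[¬start U EG safe]) = {n1, n3, n4, n5}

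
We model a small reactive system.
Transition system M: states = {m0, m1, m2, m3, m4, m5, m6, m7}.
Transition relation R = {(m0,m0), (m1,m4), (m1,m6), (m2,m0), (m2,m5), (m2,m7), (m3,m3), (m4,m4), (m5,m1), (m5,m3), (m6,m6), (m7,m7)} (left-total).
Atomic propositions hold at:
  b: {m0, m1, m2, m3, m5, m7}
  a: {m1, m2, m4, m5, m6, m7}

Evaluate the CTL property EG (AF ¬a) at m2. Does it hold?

No

Sat(¬a) = {m0, m3}
AF ¬a: least fixpoint, start Z0 = {m0, m3}, add states with every successor in Z. Already a fixed point.
Sat(AF ¬a) = {m0, m3}
EG (AF ¬a): greatest fixpoint, start Z0 = {m0, m3}, keep only states in Sat with some successor in Z. Already a fixed point.
Sat(EG (AF ¬a)) = {m0, m3}
m2 ∉ Sat(EG (AF ¬a)) = {m0, m3}, so the formula does not hold at m2.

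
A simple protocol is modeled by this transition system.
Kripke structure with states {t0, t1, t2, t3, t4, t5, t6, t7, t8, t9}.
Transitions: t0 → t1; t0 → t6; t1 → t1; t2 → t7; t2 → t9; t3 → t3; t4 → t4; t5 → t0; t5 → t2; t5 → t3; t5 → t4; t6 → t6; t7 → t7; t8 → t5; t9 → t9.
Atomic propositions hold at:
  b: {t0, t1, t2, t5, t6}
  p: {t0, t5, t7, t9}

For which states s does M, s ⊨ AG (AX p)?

Sat(AX p) = {s : every successor in {t0, t5, t7, t9}} = {t2, t7, t8, t9}
AG (AX p): greatest fixpoint, start Z0 = {t2, t7, t8, t9}, keep only states in Sat with every successor in Z. Z1 = {t2, t7, t9}; fixed.
Sat(AG (AX p)) = {t2, t7, t9}

{t2, t7, t9}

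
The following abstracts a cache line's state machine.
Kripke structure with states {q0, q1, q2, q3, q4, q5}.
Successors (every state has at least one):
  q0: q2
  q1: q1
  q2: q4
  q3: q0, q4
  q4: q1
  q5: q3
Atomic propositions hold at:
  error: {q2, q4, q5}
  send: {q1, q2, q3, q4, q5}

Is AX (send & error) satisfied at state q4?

No

Sat(send & error) = {q2, q4, q5}
Sat(AX (send & error)) = {s : every successor in {q2, q4, q5}} = {q0, q2}
q4 ∉ Sat(AX (send & error)) = {q0, q2}, so the formula does not hold at q4.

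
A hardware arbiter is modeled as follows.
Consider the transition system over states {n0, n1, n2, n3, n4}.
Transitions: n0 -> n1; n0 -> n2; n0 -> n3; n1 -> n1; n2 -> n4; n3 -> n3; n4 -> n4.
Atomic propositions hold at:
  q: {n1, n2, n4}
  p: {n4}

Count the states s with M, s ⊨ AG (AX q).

Sat(AX q) = {s : every successor in {n1, n2, n4}} = {n1, n2, n4}
AG (AX q): greatest fixpoint, start Z0 = {n1, n2, n4}, keep only states in Sat with every successor in Z. Already a fixed point.
Sat(AG (AX q)) = {n1, n2, n4}
|Sat(AG (AX q))| = |{n1, n2, n4}| = 3.

3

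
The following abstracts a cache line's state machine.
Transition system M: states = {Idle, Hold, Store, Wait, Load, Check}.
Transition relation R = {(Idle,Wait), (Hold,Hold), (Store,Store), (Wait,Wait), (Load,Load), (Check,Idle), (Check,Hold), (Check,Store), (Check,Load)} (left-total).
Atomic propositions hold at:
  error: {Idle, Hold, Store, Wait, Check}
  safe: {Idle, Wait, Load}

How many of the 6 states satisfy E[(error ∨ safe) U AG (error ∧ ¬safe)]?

Sat(error ∨ safe) = {Idle, Hold, Store, Wait, Load, Check}
Sat(¬safe) = {Hold, Store, Check}
Sat(error ∧ ¬safe) = {Hold, Store, Check}
AG (error ∧ ¬safe): greatest fixpoint, start Z0 = {Hold, Store, Check}, keep only states in Sat with every successor in Z. Z1 = {Hold, Store}; fixed.
Sat(AG (error ∧ ¬safe)) = {Hold, Store}
E[(error ∨ safe) U AG (error ∧ ¬safe)]: least fixpoint, start Z0 = Sat(AG (error ∧ ¬safe)) = {Hold, Store}, add states in Sat(error ∨ safe) with some successor in Z. Z1 = {Hold, Store, Check}; fixed.
Sat(E[(error ∨ safe) U AG (error ∧ ¬safe)]) = {Hold, Store, Check}
|Sat(E[(error ∨ safe) U AG (error ∧ ¬safe)])| = |{Hold, Store, Check}| = 3.

3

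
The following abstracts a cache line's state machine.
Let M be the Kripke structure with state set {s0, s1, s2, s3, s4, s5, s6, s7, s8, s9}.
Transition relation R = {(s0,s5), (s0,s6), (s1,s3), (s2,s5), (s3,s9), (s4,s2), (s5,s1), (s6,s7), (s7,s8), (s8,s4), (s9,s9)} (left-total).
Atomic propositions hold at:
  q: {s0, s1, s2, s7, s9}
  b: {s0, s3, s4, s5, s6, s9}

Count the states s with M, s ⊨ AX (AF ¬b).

7

Sat(¬b) = {s1, s2, s7, s8}
AF ¬b: least fixpoint, start Z0 = {s1, s2, s7, s8}, add states with every successor in Z. Z1 = {s1, s2, s4, s5, s6, s7, s8}; Z2 = {s0, s1, s2, s4, s5, s6, s7, s8}; fixed.
Sat(AF ¬b) = {s0, s1, s2, s4, s5, s6, s7, s8}
Sat(AX (AF ¬b)) = {s : every successor in {s0, s1, s2, s4, s5, s6, s7, s8}} = {s0, s2, s4, s5, s6, s7, s8}
|Sat(AX (AF ¬b))| = |{s0, s2, s4, s5, s6, s7, s8}| = 7.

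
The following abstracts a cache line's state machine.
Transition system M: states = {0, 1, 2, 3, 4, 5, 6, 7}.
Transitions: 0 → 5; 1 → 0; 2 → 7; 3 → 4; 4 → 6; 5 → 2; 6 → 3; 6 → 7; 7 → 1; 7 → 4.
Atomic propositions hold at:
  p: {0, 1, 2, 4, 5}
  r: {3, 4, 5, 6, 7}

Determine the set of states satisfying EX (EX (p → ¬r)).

{0, 2, 3, 4, 5, 6, 7}

Sat(¬r) = {0, 1, 2}
Sat(p → ¬r) = {0, 1, 2, 3, 6, 7}
Sat(EX (p → ¬r)) = {s : some successor in {0, 1, 2, 3, 6, 7}} = {1, 2, 4, 5, 6, 7}
Sat(EX (EX (p → ¬r))) = {s : some successor in {1, 2, 4, 5, 6, 7}} = {0, 2, 3, 4, 5, 6, 7}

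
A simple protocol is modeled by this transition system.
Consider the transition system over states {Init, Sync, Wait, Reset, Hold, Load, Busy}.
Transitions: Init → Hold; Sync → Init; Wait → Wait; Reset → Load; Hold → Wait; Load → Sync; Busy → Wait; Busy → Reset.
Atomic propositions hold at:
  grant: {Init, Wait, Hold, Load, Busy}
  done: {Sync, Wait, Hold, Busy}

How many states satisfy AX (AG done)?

AG done: greatest fixpoint, start Z0 = {Sync, Wait, Hold, Busy}, keep only states in Sat with every successor in Z. Z1 = {Wait, Hold}; fixed.
Sat(AG done) = {Wait, Hold}
Sat(AX (AG done)) = {s : every successor in {Wait, Hold}} = {Init, Wait, Hold}
|Sat(AX (AG done))| = |{Init, Wait, Hold}| = 3.

3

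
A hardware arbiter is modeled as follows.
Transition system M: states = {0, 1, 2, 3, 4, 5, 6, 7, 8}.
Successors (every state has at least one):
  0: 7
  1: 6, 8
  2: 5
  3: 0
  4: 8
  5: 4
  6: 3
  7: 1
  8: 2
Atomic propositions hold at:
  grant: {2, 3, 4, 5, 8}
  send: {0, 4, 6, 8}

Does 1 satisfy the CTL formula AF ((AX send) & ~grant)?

Sat(AX send) = {s : every successor in {0, 4, 6, 8}} = {1, 3, 4, 5}
Sat(~grant) = {0, 1, 6, 7}
Sat((AX send) & ~grant) = {1}
AF ((AX send) & ~grant): least fixpoint, start Z0 = {1}, add states with every successor in Z. Z1 = {1, 7}; Z2 = {0, 1, 7}; Z3 = {0, 1, 3, 7}; Z4 = {0, 1, 3, 6, 7}; fixed.
Sat(AF ((AX send) & ~grant)) = {0, 1, 3, 6, 7}
1 ∈ Sat(AF ((AX send) & ~grant)) = {0, 1, 3, 6, 7}, so the formula holds at 1.

Yes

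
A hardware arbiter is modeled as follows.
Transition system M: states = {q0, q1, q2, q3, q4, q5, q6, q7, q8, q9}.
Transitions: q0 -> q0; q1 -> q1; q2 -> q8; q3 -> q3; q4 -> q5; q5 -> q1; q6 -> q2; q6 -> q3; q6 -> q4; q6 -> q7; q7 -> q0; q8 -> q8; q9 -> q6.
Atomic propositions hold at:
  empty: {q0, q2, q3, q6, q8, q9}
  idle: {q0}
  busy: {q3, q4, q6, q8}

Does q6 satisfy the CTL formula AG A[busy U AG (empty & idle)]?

Sat(empty & idle) = {q0}
AG (empty & idle): greatest fixpoint, start Z0 = {q0}, keep only states in Sat with every successor in Z. Already a fixed point.
Sat(AG (empty & idle)) = {q0}
A[busy U AG (empty & idle)]: least fixpoint, start Z0 = Sat(AG (empty & idle)) = {q0}, add states in Sat(busy) with every successor in Z. Already a fixed point.
Sat(A[busy U AG (empty & idle)]) = {q0}
AG A[busy U AG (empty & idle)]: greatest fixpoint, start Z0 = {q0}, keep only states in Sat with every successor in Z. Already a fixed point.
Sat(AG A[busy U AG (empty & idle)]) = {q0}
q6 ∉ Sat(AG A[busy U AG (empty & idle)]) = {q0}, so the formula does not hold at q6.

No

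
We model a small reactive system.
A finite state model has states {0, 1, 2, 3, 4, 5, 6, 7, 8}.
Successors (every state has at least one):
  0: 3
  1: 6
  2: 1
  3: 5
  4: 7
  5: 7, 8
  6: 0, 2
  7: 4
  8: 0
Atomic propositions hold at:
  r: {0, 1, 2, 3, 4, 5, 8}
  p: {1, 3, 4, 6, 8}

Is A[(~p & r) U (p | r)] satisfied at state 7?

No

Sat(~p) = {0, 2, 5, 7}
Sat(~p & r) = {0, 2, 5}
Sat(p | r) = {0, 1, 2, 3, 4, 5, 6, 8}
A[(~p & r) U (p | r)]: least fixpoint, start Z0 = Sat((p | r)) = {0, 1, 2, 3, 4, 5, 6, 8}, add states in Sat(~p & r) with every successor in Z. Already a fixed point.
Sat(A[(~p & r) U (p | r)]) = {0, 1, 2, 3, 4, 5, 6, 8}
7 ∉ Sat(A[(~p & r) U (p | r)]) = {0, 1, 2, 3, 4, 5, 6, 8}, so the formula does not hold at 7.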